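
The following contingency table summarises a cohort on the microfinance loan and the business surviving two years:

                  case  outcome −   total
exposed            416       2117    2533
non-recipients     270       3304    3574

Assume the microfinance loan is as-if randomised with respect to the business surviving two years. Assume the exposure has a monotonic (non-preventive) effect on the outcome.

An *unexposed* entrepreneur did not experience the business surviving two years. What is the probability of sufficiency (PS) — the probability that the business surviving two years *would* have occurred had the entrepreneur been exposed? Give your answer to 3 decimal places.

PS ≈ 0.096

p₁ = P(outcome | exposed) = 416/2533 = 0.16423
p₀ = P(outcome | unexposed) = 270/3574 = 0.075546
Under exogeneity and monotonicity, PS = (p₁ − p₀)/(1 − p₀).
PS = (0.16423 − 0.075546) / 0.92445 ≈ 0.0959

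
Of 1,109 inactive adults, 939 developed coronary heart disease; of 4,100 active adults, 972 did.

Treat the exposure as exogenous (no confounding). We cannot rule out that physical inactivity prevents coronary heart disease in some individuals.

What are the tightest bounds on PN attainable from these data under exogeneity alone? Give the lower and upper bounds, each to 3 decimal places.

0.720 ≤ PN ≤ 0.901

p₁ = P(outcome | exposed) = 939/1109 = 0.84671
p₀ = P(outcome | unexposed) = 972/4100 = 0.23707
Under exogeneity alone the bounds on PN are max{0,(p₁−p₀)/p₁} ≤ PN ≤ min{1,(1−p₀)/p₁}.
  lower = (p₁ − p₀)/p₁ = 0.60964 / 0.84671 ≈ 0.7200
  upper = min{1, (1 − p₀)/p₁} = 0.76293 / 0.84671 ≈ 0.9010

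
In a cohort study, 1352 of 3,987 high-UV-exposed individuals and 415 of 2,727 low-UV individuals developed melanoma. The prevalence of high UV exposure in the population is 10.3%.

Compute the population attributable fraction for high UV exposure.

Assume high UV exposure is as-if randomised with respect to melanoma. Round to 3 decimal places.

PAF ≈ 0.112

p₁ = P(outcome | exposed) = 1352/3987 = 0.3391
p₀ = P(outcome | unexposed) = 415/2727 = 0.15218
Overall risk P(Y=1) = π·p₁ + (1−π)·p₀ = 0.103×0.3391 + 0.897×0.15218 = 0.17143.
Under exogeneity, PAF = [P(Y=1) − p₀] / P(Y=1).
PAF = (0.17143 − 0.15218) / 0.17143 ≈ 0.1123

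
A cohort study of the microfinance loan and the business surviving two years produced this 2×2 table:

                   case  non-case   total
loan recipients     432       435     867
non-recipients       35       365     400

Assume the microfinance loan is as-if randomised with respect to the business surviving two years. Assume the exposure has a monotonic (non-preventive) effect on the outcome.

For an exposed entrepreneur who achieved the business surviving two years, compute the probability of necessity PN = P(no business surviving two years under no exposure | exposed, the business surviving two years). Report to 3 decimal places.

PN ≈ 0.824

p₁ = P(outcome | exposed) = 432/867 = 0.49827
p₀ = P(outcome | unexposed) = 35/400 = 0.0875
Under exogeneity and monotonicity, PN = (p₁ − p₀)/p₁.
PN = (0.49827 − 0.0875) / 0.49827 ≈ 0.8244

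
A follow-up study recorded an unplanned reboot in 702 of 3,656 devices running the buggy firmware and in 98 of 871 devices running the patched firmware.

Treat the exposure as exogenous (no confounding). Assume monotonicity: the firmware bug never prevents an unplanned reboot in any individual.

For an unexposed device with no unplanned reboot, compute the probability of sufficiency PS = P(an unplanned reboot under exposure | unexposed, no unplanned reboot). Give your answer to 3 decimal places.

PS ≈ 0.090

p₁ = P(outcome | exposed) = 702/3656 = 0.19201
p₀ = P(outcome | unexposed) = 98/871 = 0.11251
Under exogeneity and monotonicity, PS = (p₁ − p₀) / (1 − p₀).
PS = (0.19201 − 0.11251) / (1 − 0.11251) = 0.079499 / 0.88749 ≈ 0.0896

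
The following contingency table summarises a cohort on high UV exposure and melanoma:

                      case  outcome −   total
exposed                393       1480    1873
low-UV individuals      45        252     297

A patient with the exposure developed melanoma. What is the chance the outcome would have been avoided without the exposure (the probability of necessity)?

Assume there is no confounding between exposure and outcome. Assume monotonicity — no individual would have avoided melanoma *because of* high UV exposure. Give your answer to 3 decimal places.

p₁ = P(outcome | exposed) = 393/1873 = 0.20982
p₀ = P(outcome | unexposed) = 45/297 = 0.15152
Under exogeneity and monotonicity, PN = (p₁ − p₀) / p₁.
PN = (0.20982 − 0.15152) / 0.20982 = 0.058309 / 0.20982 ≈ 0.2779

PN ≈ 0.278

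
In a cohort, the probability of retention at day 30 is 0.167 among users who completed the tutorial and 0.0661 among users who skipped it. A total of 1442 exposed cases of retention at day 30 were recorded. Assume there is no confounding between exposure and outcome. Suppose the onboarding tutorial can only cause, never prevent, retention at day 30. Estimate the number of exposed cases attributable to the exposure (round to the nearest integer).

Let p₁ = 0.167, p₀ = 0.0661.
PN = (p₁ − p₀)/p₁ = (0.167 − 0.0661) / 0.167 ≈ 0.60419.
Attributable cases ≈ PN × (exposed cases) = 0.60419 × 1442 ≈ 871.24.

about 871 cases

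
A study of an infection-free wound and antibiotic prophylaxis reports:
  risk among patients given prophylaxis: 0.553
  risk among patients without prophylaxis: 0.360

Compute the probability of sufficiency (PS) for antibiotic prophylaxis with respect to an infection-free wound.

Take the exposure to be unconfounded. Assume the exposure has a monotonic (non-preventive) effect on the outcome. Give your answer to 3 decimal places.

PS ≈ 0.302

Let p₁ = 0.553, p₀ = 0.36.
Under exogeneity and monotonicity, PS = (p₁ − p₀) / (1 − p₀).
PS = (0.553 − 0.36) / (1 − 0.36) = 0.193 / 0.64 ≈ 0.3016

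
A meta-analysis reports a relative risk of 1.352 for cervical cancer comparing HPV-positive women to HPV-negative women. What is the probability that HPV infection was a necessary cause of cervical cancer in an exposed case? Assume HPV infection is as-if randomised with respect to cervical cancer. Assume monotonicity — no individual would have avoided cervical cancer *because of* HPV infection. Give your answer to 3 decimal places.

Under exogeneity and monotonicity, PN = (RR − 1) / RR = 1 − 1/RR.
PN = (1.352 − 1) / 1.352 = 0.352 / 1.352 ≈ 0.2604

PN ≈ 0.260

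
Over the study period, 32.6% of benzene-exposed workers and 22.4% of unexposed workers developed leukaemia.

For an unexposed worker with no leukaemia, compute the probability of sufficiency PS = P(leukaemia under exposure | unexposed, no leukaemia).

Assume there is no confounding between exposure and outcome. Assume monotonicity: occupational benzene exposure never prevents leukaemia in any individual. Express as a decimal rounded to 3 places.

p₁ = 0.326, p₀ = 0.224.
Under exogeneity and monotonicity, PS = (p₁ − p₀) / (1 − p₀).
PS = (0.326 − 0.224) / (1 − 0.224) = 0.102 / 0.776 ≈ 0.1314

PS ≈ 0.131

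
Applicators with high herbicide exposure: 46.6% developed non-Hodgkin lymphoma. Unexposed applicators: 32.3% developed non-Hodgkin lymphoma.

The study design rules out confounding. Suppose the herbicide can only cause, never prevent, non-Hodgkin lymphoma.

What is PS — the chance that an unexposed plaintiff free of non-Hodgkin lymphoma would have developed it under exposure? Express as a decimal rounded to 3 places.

PS ≈ 0.211

p₁ = 0.466, p₀ = 0.323.
Under exogeneity and monotonicity, PS = (p₁ − p₀) / (1 − p₀).
PS = (0.466 − 0.323) / (1 − 0.323) = 0.143 / 0.677 ≈ 0.2112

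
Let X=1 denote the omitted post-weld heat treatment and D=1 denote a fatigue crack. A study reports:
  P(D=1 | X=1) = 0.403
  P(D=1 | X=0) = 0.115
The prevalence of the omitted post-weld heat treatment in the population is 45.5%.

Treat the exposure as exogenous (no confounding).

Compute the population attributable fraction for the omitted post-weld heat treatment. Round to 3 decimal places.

PAF ≈ 0.533

Let p₁ = 0.403, p₀ = 0.115.
Overall risk P(Y=1) = π·p₁ + (1−π)·p₀ = 0.455×0.403 + 0.545×0.115 = 0.24604.
Under exogeneity, PAF = [P(Y=1) − p₀] / P(Y=1).
PAF = (0.24604 − 0.115) / 0.24604 ≈ 0.5326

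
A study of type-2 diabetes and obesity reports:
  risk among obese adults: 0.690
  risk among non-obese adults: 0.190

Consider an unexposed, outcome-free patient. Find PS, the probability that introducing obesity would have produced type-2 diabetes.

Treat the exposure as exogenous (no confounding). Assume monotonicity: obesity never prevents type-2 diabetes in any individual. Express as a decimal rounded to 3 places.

Let p₁ = 0.69, p₀ = 0.19.
Under exogeneity and monotonicity, PS = (p₁ − p₀) / (1 − p₀).
PS = (0.69 − 0.19) / (1 − 0.19) = 0.5 / 0.81 ≈ 0.6173

PS ≈ 0.617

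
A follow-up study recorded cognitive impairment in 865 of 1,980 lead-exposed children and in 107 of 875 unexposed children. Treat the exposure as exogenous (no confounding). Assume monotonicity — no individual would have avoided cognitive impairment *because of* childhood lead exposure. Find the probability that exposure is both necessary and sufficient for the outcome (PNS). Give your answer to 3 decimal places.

PNS ≈ 0.315

p₁ = P(outcome | exposed) = 865/1980 = 0.43687
p₀ = P(outcome | unexposed) = 107/875 = 0.12229
Under exogeneity and monotonicity, PNS = p₁ − p₀.
PNS = 0.43687 − 0.12229 = 0.31458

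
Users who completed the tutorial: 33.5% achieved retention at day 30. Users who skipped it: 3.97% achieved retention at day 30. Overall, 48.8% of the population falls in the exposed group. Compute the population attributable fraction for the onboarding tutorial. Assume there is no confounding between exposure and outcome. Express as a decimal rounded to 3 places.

p₁ = 0.335, p₀ = 0.0397.
Overall risk P(Y=1) = π·p₁ + (1−π)·p₀ = 0.488×0.335 + 0.512×0.0397 = 0.18381.
Under exogeneity, PAF = [P(Y=1) − p₀] / P(Y=1).
PAF = (0.18381 − 0.0397) / 0.18381 ≈ 0.7840

PAF ≈ 0.784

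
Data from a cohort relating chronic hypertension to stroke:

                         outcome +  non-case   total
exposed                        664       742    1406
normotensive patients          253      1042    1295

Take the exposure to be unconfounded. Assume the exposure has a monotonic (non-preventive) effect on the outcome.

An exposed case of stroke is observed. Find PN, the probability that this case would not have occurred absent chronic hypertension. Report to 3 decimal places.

PN ≈ 0.586

p₁ = P(outcome | exposed) = 664/1406 = 0.47226
p₀ = P(outcome | unexposed) = 253/1295 = 0.19537
Under exogeneity and monotonicity, PN = (p₁ − p₀) / p₁.
PN = (0.47226 − 0.19537) / 0.47226 = 0.27689 / 0.47226 ≈ 0.5863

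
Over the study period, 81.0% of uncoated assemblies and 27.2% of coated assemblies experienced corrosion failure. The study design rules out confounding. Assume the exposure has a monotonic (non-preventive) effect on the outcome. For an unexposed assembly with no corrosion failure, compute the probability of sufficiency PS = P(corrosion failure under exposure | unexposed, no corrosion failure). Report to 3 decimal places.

p₁ = 0.81, p₀ = 0.272.
Under exogeneity and monotonicity, PS = (p₁ − p₀) / (1 − p₀).
PS = (0.81 − 0.272) / (1 − 0.272) = 0.538 / 0.728 ≈ 0.7390

PS ≈ 0.739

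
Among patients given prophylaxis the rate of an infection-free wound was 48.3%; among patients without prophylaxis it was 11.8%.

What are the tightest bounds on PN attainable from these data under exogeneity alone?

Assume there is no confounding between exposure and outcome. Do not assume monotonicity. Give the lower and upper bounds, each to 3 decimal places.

p₁ = 0.483, p₀ = 0.118.
Under exogeneity alone the bounds on PN are max{0,(p₁−p₀)/p₁} ≤ PN ≤ min{1,(1−p₀)/p₁}.
  lower = (p₁ − p₀)/p₁ = 0.365 / 0.483 ≈ 0.7557
  upper = min{1, (1 − p₀)/p₁} = 0.882 / 0.483 ≈ 1.8261 → capped at 1

0.756 ≤ PN ≤ 1.000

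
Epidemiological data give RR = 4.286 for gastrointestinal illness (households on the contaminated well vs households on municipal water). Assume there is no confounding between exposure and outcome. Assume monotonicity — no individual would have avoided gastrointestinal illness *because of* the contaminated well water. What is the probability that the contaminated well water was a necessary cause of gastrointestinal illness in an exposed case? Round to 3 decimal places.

Under exogeneity and monotonicity, PN = (RR − 1) / RR = 1 − 1/RR.
PN = (4.286 − 1) / 4.286 = 3.286 / 4.286 ≈ 0.7667

PN ≈ 0.767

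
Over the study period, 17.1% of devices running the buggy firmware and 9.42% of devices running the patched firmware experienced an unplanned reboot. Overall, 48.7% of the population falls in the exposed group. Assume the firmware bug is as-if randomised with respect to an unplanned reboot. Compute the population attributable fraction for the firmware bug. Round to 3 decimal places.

PAF ≈ 0.284

p₁ = 0.171, p₀ = 0.0942.
Overall risk P(Y=1) = π·p₁ + (1−π)·p₀ = 0.487×0.171 + 0.513×0.0942 = 0.1316.
Under exogeneity, PAF = [P(Y=1) − p₀] / P(Y=1).
PAF = (0.1316 − 0.0942) / 0.1316 ≈ 0.2842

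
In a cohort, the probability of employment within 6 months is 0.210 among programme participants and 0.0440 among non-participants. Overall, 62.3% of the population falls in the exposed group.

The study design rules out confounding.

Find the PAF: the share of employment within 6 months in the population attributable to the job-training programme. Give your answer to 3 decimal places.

PAF ≈ 0.702

Let p₁ = 0.21, p₀ = 0.044.
Overall risk P(Y=1) = π·p₁ + (1−π)·p₀ = 0.623×0.21 + 0.377×0.044 = 0.14742.
Under exogeneity, PAF = [P(Y=1) − p₀] / P(Y=1).
PAF = (0.14742 − 0.044) / 0.14742 ≈ 0.7015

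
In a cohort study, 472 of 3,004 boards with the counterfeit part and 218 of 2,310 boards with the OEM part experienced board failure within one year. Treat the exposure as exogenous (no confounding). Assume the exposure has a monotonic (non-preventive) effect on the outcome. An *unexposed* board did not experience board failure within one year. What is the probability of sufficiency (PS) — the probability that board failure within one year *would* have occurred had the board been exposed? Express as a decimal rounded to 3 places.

PS ≈ 0.069

p₁ = P(outcome | exposed) = 472/3004 = 0.15712
p₀ = P(outcome | unexposed) = 218/2310 = 0.094372
Under exogeneity and monotonicity, PS = (p₁ − p₀) / (1 − p₀).
PS = (0.15712 − 0.094372) / (1 − 0.094372) = 0.062752 / 0.90563 ≈ 0.0693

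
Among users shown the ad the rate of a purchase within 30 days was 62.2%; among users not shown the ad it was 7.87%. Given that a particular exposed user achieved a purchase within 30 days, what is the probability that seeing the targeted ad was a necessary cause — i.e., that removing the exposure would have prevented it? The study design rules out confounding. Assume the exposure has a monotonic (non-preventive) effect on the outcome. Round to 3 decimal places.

p₁ = 0.622, p₀ = 0.0787.
Under exogeneity and monotonicity, PN = (p₁ − p₀) / p₁.
PN = (0.622 − 0.0787) / 0.622 = 0.5433 / 0.622 ≈ 0.8735

PN ≈ 0.873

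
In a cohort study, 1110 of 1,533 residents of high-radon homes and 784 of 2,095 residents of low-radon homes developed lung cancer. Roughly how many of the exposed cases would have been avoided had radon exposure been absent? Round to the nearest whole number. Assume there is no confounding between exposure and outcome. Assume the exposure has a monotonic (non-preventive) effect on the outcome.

p₁ = P(outcome | exposed) = 1110/1533 = 0.72407
p₀ = P(outcome | unexposed) = 784/2095 = 0.37422
PN = (p₁ − p₀)/p₁ = (0.72407 − 0.37422) / 0.72407 ≈ 0.48317.
Attributable cases ≈ PN × (exposed cases) = 0.48317 × 1110 ≈ 536.31.

about 536 cases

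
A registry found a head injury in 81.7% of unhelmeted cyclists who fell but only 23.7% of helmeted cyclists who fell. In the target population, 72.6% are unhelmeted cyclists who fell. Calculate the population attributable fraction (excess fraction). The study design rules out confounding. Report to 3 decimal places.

p₁ = 0.817, p₀ = 0.237.
Overall risk P(Y=1) = π·p₁ + (1−π)·p₀ = 0.726×0.817 + 0.274×0.237 = 0.65808.
Under exogeneity, PAF = [P(Y=1) − p₀] / P(Y=1).
PAF = (0.65808 − 0.237) / 0.65808 ≈ 0.6399

PAF ≈ 0.640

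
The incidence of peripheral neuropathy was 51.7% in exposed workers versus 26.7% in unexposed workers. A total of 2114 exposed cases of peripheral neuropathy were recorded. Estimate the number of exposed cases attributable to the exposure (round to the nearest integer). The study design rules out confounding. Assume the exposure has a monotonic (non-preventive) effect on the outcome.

about 1022 cases

p₁ = 0.517, p₀ = 0.267.
PN = (p₁ − p₀)/p₁ = (0.517 − 0.267) / 0.517 ≈ 0.48356.
Attributable cases ≈ PN × (exposed cases) = 0.48356 × 2114 ≈ 1022.24.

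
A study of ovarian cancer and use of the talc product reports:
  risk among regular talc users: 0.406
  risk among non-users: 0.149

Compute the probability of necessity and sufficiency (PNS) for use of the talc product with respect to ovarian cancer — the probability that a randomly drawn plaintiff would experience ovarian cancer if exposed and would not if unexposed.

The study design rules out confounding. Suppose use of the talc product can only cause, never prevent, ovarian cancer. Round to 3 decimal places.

Let p₁ = 0.406, p₀ = 0.149.
Under exogeneity and monotonicity, PNS = p₁ − p₀.
PNS = 0.406 − 0.149 = 0.257

PNS ≈ 0.257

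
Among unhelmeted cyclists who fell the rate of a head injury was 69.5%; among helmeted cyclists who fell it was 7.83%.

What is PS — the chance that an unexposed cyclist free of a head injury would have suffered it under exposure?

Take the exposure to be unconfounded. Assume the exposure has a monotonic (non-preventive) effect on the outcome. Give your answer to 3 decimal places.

PS ≈ 0.669

p₁ = 0.695, p₀ = 0.0783.
Under exogeneity and monotonicity, PS = (p₁ − p₀) / (1 − p₀).
PS = (0.695 − 0.0783) / (1 − 0.0783) = 0.6167 / 0.9217 ≈ 0.6691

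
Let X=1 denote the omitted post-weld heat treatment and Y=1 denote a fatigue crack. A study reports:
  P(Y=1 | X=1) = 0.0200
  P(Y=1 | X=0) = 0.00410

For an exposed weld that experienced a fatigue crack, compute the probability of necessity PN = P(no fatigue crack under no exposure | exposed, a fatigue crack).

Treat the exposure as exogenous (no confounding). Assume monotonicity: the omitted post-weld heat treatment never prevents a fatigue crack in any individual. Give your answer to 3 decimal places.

PN ≈ 0.795

Let p₁ = 0.02, p₀ = 0.0041.
Under exogeneity and monotonicity, PN = (p₁ − p₀) / p₁.
PN = (0.02 − 0.0041) / 0.02 = 0.0159 / 0.02 ≈ 0.7950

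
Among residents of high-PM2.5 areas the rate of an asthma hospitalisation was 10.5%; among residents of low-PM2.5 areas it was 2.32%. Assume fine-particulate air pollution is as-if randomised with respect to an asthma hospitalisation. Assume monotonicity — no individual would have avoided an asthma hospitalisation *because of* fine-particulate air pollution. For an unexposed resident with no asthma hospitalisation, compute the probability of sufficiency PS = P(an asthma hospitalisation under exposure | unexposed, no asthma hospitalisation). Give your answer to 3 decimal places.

p₁ = 0.105, p₀ = 0.0232.
Under exogeneity and monotonicity, PS = (p₁ − p₀) / (1 − p₀).
PS = (0.105 − 0.0232) / (1 − 0.0232) = 0.0818 / 0.9768 ≈ 0.0837

PS ≈ 0.084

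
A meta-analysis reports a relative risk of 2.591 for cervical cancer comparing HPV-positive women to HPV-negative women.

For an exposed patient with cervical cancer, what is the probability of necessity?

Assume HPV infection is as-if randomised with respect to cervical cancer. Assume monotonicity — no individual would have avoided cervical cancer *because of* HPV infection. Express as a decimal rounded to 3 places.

Under exogeneity and monotonicity, PN = (RR − 1) / RR = 1 − 1/RR.
PN = (2.591 − 1) / 2.591 = 1.591 / 2.591 ≈ 0.6140

PN ≈ 0.614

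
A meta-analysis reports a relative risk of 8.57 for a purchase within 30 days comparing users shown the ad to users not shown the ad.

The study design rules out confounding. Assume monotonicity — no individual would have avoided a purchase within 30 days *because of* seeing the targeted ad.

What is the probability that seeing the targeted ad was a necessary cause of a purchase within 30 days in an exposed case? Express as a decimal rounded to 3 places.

Under exogeneity and monotonicity, PN = (RR − 1) / RR = 1 − 1/RR.
PN = (8.57 − 1) / 8.57 = 7.57 / 8.57 ≈ 0.8833

PN ≈ 0.883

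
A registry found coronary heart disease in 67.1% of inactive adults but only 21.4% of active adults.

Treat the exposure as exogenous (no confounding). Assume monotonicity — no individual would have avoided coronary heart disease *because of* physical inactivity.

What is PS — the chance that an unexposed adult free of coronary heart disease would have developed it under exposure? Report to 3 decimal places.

PS ≈ 0.581

p₁ = 0.671, p₀ = 0.214.
Under exogeneity and monotonicity, PS = (p₁ − p₀) / (1 − p₀).
PS = (0.671 − 0.214) / (1 − 0.214) = 0.457 / 0.786 ≈ 0.5814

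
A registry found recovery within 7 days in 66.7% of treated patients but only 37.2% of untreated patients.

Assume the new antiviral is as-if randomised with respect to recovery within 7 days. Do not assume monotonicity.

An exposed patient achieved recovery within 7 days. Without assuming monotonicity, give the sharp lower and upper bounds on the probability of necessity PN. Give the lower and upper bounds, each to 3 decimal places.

p₁ = 0.667, p₀ = 0.372.
Under exogeneity alone the bounds on PN are max{0,(p₁−p₀)/p₁} ≤ PN ≤ min{1,(1−p₀)/p₁}.
  lower = (p₁ − p₀)/p₁ = 0.295 / 0.667 ≈ 0.4423
  upper = min{1, (1 − p₀)/p₁} = 0.628 / 0.667 ≈ 0.9415

0.442 ≤ PN ≤ 0.942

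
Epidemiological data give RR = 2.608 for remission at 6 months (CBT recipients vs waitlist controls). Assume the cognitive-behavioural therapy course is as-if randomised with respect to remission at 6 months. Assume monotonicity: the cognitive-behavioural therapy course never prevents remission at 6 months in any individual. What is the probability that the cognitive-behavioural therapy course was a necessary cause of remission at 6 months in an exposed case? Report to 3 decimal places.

Under exogeneity and monotonicity, PN = (RR − 1) / RR = 1 − 1/RR.
PN = (2.608 − 1) / 2.608 = 1.608 / 2.608 ≈ 0.6166

PN ≈ 0.617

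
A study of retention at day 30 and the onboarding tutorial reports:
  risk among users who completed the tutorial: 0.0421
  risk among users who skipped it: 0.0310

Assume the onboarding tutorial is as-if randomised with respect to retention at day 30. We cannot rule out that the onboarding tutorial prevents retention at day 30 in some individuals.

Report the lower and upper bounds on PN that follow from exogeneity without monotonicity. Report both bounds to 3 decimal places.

0.264 ≤ PN ≤ 1.000

Let p₁ = 0.0421, p₀ = 0.031.
Under exogeneity alone the bounds on PN are max{0,(p₁−p₀)/p₁} ≤ PN ≤ min{1,(1−p₀)/p₁}.
  lower = (p₁ − p₀)/p₁ = 0.0111 / 0.0421 ≈ 0.2637
  upper = min{1, (1 − p₀)/p₁} = 0.969 / 0.0421 ≈ 23.0166 → capped at 1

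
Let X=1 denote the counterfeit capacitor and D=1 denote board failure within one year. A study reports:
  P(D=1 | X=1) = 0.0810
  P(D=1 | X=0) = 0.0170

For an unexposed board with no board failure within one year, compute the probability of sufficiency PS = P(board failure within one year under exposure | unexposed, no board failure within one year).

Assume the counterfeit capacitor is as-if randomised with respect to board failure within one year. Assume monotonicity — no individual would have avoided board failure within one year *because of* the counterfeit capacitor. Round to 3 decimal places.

PS ≈ 0.065

Let p₁ = 0.081, p₀ = 0.017.
Under exogeneity and monotonicity, PS = (p₁ − p₀) / (1 − p₀).
PS = (0.081 − 0.017) / (1 − 0.017) = 0.064 / 0.983 ≈ 0.0651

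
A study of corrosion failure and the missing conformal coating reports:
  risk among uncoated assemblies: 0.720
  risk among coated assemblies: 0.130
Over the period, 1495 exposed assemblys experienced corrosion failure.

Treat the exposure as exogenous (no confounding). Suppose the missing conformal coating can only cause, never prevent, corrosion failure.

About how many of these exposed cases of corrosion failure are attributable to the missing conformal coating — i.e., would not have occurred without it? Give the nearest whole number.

Let p₁ = 0.72, p₀ = 0.13.
PN = (p₁ − p₀)/p₁ = (0.72 − 0.13) / 0.72 ≈ 0.81944.
Attributable cases ≈ PN × (exposed cases) = 0.81944 × 1495 ≈ 1225.07.

about 1225 cases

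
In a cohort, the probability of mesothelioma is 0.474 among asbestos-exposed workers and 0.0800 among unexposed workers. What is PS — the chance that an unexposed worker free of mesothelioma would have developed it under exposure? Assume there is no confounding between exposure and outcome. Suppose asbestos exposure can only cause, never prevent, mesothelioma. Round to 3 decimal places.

Let p₁ = 0.474, p₀ = 0.08.
Under exogeneity and monotonicity, PS = (p₁ − p₀) / (1 − p₀).
PS = (0.474 − 0.08) / (1 − 0.08) = 0.394 / 0.92 ≈ 0.4283

PS ≈ 0.428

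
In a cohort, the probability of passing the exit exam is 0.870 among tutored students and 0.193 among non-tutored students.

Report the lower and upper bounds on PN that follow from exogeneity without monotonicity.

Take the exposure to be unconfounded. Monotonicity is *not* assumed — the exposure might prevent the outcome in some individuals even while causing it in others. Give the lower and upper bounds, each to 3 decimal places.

Let p₁ = 0.87, p₀ = 0.193.
Under exogeneity alone the bounds on PN are max{0,(p₁−p₀)/p₁} ≤ PN ≤ min{1,(1−p₀)/p₁}.
  lower = (p₁ − p₀)/p₁ = 0.677 / 0.87 ≈ 0.7782
  upper = min{1, (1 − p₀)/p₁} = 0.807 / 0.87 ≈ 0.9276

0.778 ≤ PN ≤ 0.928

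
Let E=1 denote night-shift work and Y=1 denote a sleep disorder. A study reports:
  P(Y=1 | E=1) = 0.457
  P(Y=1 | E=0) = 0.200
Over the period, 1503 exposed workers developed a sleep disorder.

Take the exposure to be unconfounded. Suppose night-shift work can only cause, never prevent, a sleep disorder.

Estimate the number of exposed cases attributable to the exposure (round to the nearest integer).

Let p₁ = 0.457, p₀ = 0.2.
PN = (p₁ − p₀)/p₁ = (0.457 − 0.2) / 0.457 ≈ 0.56236.
Attributable cases ≈ PN × (exposed cases) = 0.56236 × 1503 ≈ 845.23.

about 845 cases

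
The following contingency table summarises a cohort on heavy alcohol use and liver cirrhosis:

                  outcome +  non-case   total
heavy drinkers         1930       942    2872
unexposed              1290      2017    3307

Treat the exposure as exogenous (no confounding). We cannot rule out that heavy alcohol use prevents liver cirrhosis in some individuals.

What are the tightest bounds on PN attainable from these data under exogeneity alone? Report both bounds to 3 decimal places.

0.420 ≤ PN ≤ 0.908

p₁ = P(outcome | exposed) = 1930/2872 = 0.67201
p₀ = P(outcome | unexposed) = 1290/3307 = 0.39008
Under exogeneity alone the bounds on PN are max{0,(p₁−p₀)/p₁} ≤ PN ≤ min{1,(1−p₀)/p₁}.
  lower = (p₁ − p₀)/p₁ = 0.28192 / 0.67201 ≈ 0.4195
  upper = min{1, (1 − p₀)/p₁} = 0.60992 / 0.67201 ≈ 0.9076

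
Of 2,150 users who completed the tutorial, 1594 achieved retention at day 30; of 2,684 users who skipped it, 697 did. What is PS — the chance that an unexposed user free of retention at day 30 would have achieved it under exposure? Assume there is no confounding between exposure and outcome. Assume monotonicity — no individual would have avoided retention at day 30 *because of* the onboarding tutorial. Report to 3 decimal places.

PS ≈ 0.651

p₁ = P(outcome | exposed) = 1594/2150 = 0.7414
p₀ = P(outcome | unexposed) = 697/2684 = 0.25969
Under exogeneity and monotonicity, PS = (p₁ − p₀) / (1 − p₀).
PS = (0.7414 − 0.25969) / (1 − 0.25969) = 0.48171 / 0.74031 ≈ 0.6507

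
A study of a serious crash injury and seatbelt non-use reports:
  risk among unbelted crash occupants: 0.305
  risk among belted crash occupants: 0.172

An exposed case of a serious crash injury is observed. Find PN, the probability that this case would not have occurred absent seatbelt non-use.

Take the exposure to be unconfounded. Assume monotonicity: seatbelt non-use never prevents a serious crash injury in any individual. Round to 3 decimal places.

PN ≈ 0.436

Let p₁ = 0.305, p₀ = 0.172.
Under exogeneity and monotonicity, PN = (p₁ − p₀) / p₁.
PN = (0.305 − 0.172) / 0.305 = 0.133 / 0.305 ≈ 0.4361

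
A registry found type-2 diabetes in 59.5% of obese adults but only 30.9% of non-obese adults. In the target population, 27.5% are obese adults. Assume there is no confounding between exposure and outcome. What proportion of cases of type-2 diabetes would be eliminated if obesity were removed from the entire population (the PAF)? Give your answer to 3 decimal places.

p₁ = 0.595, p₀ = 0.309.
Overall risk P(Y=1) = π·p₁ + (1−π)·p₀ = 0.275×0.595 + 0.725×0.309 = 0.38765.
Under exogeneity, PAF = [P(Y=1) − p₀] / P(Y=1).
PAF = (0.38765 − 0.309) / 0.38765 ≈ 0.2029

PAF ≈ 0.203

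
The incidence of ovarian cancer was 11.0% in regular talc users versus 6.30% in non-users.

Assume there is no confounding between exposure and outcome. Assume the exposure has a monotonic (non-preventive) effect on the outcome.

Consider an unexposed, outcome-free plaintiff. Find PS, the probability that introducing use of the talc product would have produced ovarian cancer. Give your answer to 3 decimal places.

p₁ = 0.11, p₀ = 0.063.
Under exogeneity and monotonicity, PS = (p₁ − p₀) / (1 − p₀).
PS = (0.11 − 0.063) / (1 − 0.063) = 0.047 / 0.937 ≈ 0.0502

PS ≈ 0.050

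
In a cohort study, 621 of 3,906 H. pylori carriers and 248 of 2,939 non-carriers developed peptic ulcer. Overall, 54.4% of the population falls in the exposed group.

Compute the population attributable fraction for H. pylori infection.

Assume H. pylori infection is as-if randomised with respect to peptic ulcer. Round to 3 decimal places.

PAF ≈ 0.325

p₁ = P(outcome | exposed) = 621/3906 = 0.15899
p₀ = P(outcome | unexposed) = 248/2939 = 0.084382
Overall risk P(Y=1) = π·p₁ + (1−π)·p₀ = 0.544×0.15899 + 0.456×0.084382 = 0.12497.
Under exogeneity, PAF = [P(Y=1) − p₀] / P(Y=1).
PAF = (0.12497 − 0.084382) / 0.12497 ≈ 0.3248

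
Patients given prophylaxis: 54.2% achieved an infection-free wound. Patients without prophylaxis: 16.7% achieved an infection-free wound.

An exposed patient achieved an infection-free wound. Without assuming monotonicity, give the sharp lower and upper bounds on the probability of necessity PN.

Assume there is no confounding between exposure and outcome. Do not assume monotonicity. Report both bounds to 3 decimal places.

0.692 ≤ PN ≤ 1.000

p₁ = 0.542, p₀ = 0.167.
Under exogeneity alone the bounds on PN are max{0,(p₁−p₀)/p₁} ≤ PN ≤ min{1,(1−p₀)/p₁}.
  lower = (p₁ − p₀)/p₁ = 0.375 / 0.542 ≈ 0.6919
  upper = min{1, (1 − p₀)/p₁} = 0.833 / 0.542 ≈ 1.5369 → capped at 1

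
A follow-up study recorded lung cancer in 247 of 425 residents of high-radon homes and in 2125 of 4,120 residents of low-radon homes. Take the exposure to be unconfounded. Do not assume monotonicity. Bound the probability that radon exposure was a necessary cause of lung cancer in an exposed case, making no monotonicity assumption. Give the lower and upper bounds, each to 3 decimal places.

0.113 ≤ PN ≤ 0.833

p₁ = P(outcome | exposed) = 247/425 = 0.58118
p₀ = P(outcome | unexposed) = 2125/4120 = 0.51578
Under exogeneity alone the bounds on PN are max{0,(p₁−p₀)/p₁} ≤ PN ≤ min{1,(1−p₀)/p₁}.
  lower = (p₁ − p₀)/p₁ = 0.0654 / 0.58118 ≈ 0.1125
  upper = min{1, (1 − p₀)/p₁} = 0.48422 / 0.58118 ≈ 0.8332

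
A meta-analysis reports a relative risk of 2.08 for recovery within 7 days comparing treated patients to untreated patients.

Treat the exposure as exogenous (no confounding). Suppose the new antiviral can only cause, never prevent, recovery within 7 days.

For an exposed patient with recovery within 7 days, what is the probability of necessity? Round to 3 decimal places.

Under exogeneity and monotonicity, PN = (RR − 1) / RR = 1 − 1/RR.
PN = (2.08 − 1) / 2.08 = 1.08 / 2.08 ≈ 0.5192

PN ≈ 0.519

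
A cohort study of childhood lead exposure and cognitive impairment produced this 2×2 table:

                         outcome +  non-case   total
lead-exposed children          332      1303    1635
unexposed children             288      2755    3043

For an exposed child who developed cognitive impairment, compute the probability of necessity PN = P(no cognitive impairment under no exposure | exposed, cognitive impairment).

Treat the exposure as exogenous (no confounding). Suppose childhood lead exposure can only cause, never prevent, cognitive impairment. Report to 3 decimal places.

p₁ = P(outcome | exposed) = 332/1635 = 0.20306
p₀ = P(outcome | unexposed) = 288/3043 = 0.094643
Under exogeneity and monotonicity, PN = (p₁ − p₀) / p₁.
PN = (0.20306 − 0.094643) / 0.20306 = 0.10841 / 0.20306 ≈ 0.5339

PN ≈ 0.534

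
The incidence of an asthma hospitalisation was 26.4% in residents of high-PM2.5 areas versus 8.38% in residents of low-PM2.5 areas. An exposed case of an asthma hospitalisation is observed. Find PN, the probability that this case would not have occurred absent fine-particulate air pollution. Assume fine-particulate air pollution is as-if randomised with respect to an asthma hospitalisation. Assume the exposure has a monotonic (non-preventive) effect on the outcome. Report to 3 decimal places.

PN ≈ 0.683

p₁ = 0.264, p₀ = 0.0838.
Under exogeneity and monotonicity, PN = (p₁ − p₀) / p₁.
PN = (0.264 − 0.0838) / 0.264 = 0.1802 / 0.264 ≈ 0.6826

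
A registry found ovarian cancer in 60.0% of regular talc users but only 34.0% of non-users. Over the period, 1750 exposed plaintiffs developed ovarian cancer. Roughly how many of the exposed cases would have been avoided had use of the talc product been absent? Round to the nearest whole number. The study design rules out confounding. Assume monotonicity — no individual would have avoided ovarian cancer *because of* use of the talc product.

p₁ = 0.6, p₀ = 0.34.
PN = (p₁ − p₀)/p₁ = (0.6 − 0.34) / 0.6 ≈ 0.43333.
Attributable cases ≈ PN × (exposed cases) = 0.43333 × 1750 ≈ 758.33.

about 758 cases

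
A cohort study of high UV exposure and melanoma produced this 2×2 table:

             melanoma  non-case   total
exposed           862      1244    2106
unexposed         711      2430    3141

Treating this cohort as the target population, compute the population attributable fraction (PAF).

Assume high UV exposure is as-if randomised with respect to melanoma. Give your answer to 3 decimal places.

PAF ≈ 0.245

p₁ = P(outcome | exposed) = 862/2106 = 0.40931
p₀ = P(outcome | unexposed) = 711/3141 = 0.22636
Exposure prevalence π = 2106/5247 = 0.40137; overall risk P(Y=1) = 0.29979.
Under exogeneity, PAF = [P(Y=1) − p₀]/P(Y=1).
PAF = (0.29979 − 0.22636) / 0.29979 ≈ 0.2449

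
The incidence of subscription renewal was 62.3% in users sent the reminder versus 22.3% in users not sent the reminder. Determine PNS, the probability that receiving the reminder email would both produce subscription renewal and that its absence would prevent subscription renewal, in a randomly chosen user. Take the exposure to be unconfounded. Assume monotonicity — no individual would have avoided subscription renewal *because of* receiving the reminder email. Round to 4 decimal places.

PNS ≈ 0.4000

p₁ = 0.623, p₀ = 0.223.
Under exogeneity and monotonicity, PNS = p₁ − p₀.
PNS = 0.623 − 0.223 = 0.4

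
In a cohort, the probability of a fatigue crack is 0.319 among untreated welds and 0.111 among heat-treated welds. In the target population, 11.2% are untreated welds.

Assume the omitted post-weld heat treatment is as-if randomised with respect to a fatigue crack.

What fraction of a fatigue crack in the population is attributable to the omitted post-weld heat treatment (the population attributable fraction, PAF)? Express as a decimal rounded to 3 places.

PAF ≈ 0.173

Let p₁ = 0.319, p₀ = 0.111.
Overall risk P(Y=1) = π·p₁ + (1−π)·p₀ = 0.112×0.319 + 0.888×0.111 = 0.1343.
Under exogeneity, PAF = [P(Y=1) − p₀] / P(Y=1).
PAF = (0.1343 − 0.111) / 0.1343 ≈ 0.1735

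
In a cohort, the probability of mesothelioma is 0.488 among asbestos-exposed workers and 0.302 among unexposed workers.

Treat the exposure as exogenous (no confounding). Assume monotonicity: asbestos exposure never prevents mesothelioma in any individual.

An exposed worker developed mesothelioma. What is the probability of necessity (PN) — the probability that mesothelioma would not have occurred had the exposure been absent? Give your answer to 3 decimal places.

Let p₁ = 0.488, p₀ = 0.302.
Under exogeneity and monotonicity, PN = (p₁ − p₀) / p₁.
PN = (0.488 − 0.302) / 0.488 = 0.186 / 0.488 ≈ 0.3811

PN ≈ 0.381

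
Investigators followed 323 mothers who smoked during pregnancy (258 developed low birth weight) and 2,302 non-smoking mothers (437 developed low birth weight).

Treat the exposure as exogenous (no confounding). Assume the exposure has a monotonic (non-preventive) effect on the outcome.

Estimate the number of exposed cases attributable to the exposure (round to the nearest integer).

about 197 cases

p₁ = P(outcome | exposed) = 258/323 = 0.79876
p₀ = P(outcome | unexposed) = 437/2302 = 0.18983
PN = (p₁ − p₀)/p₁ = (0.79876 − 0.18983) / 0.79876 ≈ 0.76234.
Attributable cases ≈ PN × (exposed cases) = 0.76234 × 258 ≈ 196.68.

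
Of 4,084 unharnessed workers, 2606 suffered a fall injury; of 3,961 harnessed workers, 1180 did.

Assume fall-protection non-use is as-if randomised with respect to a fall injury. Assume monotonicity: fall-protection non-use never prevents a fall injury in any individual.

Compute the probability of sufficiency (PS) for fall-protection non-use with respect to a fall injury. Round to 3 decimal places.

PS ≈ 0.485

p₁ = P(outcome | exposed) = 2606/4084 = 0.6381
p₀ = P(outcome | unexposed) = 1180/3961 = 0.2979
Under exogeneity and monotonicity, PS = (p₁ − p₀) / (1 − p₀).
PS = (0.6381 − 0.2979) / (1 − 0.2979) = 0.3402 / 0.7021 ≈ 0.4845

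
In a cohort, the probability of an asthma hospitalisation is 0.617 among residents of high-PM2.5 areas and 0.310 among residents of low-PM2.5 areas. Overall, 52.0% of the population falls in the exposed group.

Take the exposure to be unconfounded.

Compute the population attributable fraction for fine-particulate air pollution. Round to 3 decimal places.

PAF ≈ 0.340

Let p₁ = 0.617, p₀ = 0.31.
Overall risk P(Y=1) = π·p₁ + (1−π)·p₀ = 0.52×0.617 + 0.48×0.31 = 0.46964.
Under exogeneity, PAF = [P(Y=1) − p₀] / P(Y=1).
PAF = (0.46964 − 0.31) / 0.46964 ≈ 0.3399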